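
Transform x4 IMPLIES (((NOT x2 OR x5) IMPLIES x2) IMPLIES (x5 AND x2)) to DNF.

x4 IMPLIES (((NOT x2 OR x5) IMPLIES x2) IMPLIES (x5 AND x2))
= NOT x4 OR (((NOT x2 OR x5) IMPLIES x2) IMPLIES (x5 AND x2))   [eliminate IMPLIES]
= NOT x4 OR NOT ((NOT x2 OR x5) IMPLIES x2) OR (x5 AND x2)   [eliminate IMPLIES]
= NOT x4 OR NOT (NOT (NOT x2 OR x5) OR x2) OR (x5 AND x2)   [eliminate IMPLIES]
= NOT x4 OR (NOT NOT (NOT x2 OR x5) AND NOT x2) OR (x5 AND x2)   [De Morgan]
= NOT x4 OR ((NOT x2 OR x5) AND NOT x2) OR (x5 AND x2)   [double negation]
= NOT x4 OR (NOT x2 AND NOT x2) OR (x5 AND NOT x2) OR (x5 AND x2)   [distribute AND over OR]
= NOT x4 OR NOT x2 OR (x5 AND x2)   [simplify]

NOT x4 OR NOT x2 OR (x5 AND x2)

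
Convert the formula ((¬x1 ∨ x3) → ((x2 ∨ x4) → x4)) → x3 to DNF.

(¬x1 ∧ x2 ∧ ¬x4) ∨ x3

((¬x1 ∨ x3) → ((x2 ∨ x4) → x4)) → x3
⇔ ¬((¬x1 ∨ x3) → ((x2 ∨ x4) → x4)) ∨ x3   [eliminate →]
⇔ ¬(¬(¬x1 ∨ x3) ∨ ((x2 ∨ x4) → x4)) ∨ x3   [eliminate →]
⇔ ¬(¬(¬x1 ∨ x3) ∨ ¬(x2 ∨ x4) ∨ x4) ∨ x3   [eliminate →]
⇔ (¬¬(¬x1 ∨ x3) ∧ ¬¬(x2 ∨ x4) ∧ ¬x4) ∨ x3   [De Morgan]
⇔ ((¬x1 ∨ x3) ∧ ¬¬(x2 ∨ x4) ∧ ¬x4) ∨ x3   [double negation]
⇔ ((¬x1 ∨ x3) ∧ (x2 ∨ x4) ∧ ¬x4) ∨ x3   [double negation]
⇔ (¬x1 ∧ x2 ∧ ¬x4) ∨ (¬x1 ∧ x4 ∧ ¬x4) ∨ (x3 ∧ x2 ∧ ¬x4) ∨ (x3 ∧ x4 ∧ ¬x4) ∨ x3   [distribute ∧ over ∨]
⇔ (¬x1 ∧ x2 ∧ ¬x4) ∨ x3   [simplify]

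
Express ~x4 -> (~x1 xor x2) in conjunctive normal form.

(x4 | ~x1 | x2) & (x4 | x1 | ~x2)

~x4 -> (~x1 xor x2)
≡ ~~x4 | (~x1 xor x2)   (eliminate ->)
≡ ~~x4 | ((~x1 | x2) & ~(~x1 & x2))   (expand xor)
≡ x4 | ((~x1 | x2) & ~(~x1 & x2))   (double negation)
≡ x4 | ((~x1 | x2) & (~~x1 | ~x2))   (De Morgan)
≡ x4 | ((~x1 | x2) & (x1 | ~x2))   (double negation)
≡ (x4 | ~x1 | x2) & (x4 | x1 | ~x2)   (distribute | over &)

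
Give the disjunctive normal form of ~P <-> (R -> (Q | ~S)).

(P & R & ~Q & S) | (~R & ~P) | (Q & ~P) | (~S & ~P)

~P <-> (R -> (Q | ~S))
⇔ (~P -> (R -> (Q | ~S))) & ((R -> (Q | ~S)) -> ~P)   (eliminate <->)
⇔ (~~P | (R -> (Q | ~S))) & ((R -> (Q | ~S)) -> ~P)   (eliminate ->)
⇔ (~~P | ~R | Q | ~S) & ((R -> (Q | ~S)) -> ~P)   (eliminate ->)
⇔ (~~P | ~R | Q | ~S) & (~(R -> (Q | ~S)) | ~P)   (eliminate ->)
⇔ (~~P | ~R | Q | ~S) & (~(~R | Q | ~S) | ~P)   (eliminate ->)
⇔ (P | ~R | Q | ~S) & (~(~R | Q | ~S) | ~P)   (double negation)
⇔ (P | ~R | Q | ~S) & ((~~R & ~Q & ~~S) | ~P)   (De Morgan)
⇔ (P | ~R | Q | ~S) & ((R & ~Q & ~~S) | ~P)   (double negation)
⇔ (P | ~R | Q | ~S) & ((R & ~Q & S) | ~P)   (double negation)
⇔ (P & R & ~Q & S) | (P & ~P) | (~R & R & ~Q & S) | (~R & ~P) | (Q & R & ~Q & S) | (Q & ~P) | (~S & R & ~Q & S) | (~S & ~P)   (distribute & over |)
⇔ (P & R & ~Q & S) | (~R & ~P) | (Q & ~P) | (~S & ~P)   (simplify)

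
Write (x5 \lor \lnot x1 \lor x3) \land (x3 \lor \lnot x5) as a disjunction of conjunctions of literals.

(x5 \lor \lnot x1 \lor x3) \land (x3 \lor \lnot x5)
≡ (x5 \land x3) \lor (x5 \land \lnot x5) \lor (\lnot x1 \land x3) \lor (\lnot x1 \land \lnot x5) \lor (x3 \land x3) \lor (x3 \land \lnot x5)   [distribute \land over \lor]
≡ (\lnot x1 \land \lnot x5) \lor x3   [simplify]

(\lnot x1 \land \lnot x5) \lor x3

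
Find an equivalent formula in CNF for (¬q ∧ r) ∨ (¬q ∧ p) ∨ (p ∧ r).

(¬q ∧ r) ∨ (¬q ∧ p) ∨ (p ∧ r)
≡ (¬q ∨ ¬q ∨ p) ∧ (¬q ∨ ¬q ∨ r) ∧ (¬q ∨ p ∨ p) ∧ (¬q ∨ p ∨ r) ∧ (r ∨ ¬q ∨ p) ∧ (r ∨ ¬q ∨ r) ∧ (r ∨ p ∨ p) ∧ (r ∨ p ∨ r)
≡ (¬q ∨ p) ∧ (¬q ∨ r) ∧ (r ∨ p)

(¬q ∨ p) ∧ (¬q ∨ r) ∧ (r ∨ p)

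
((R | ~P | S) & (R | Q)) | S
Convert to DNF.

((R | ~P | S) & (R | Q)) | S
= (R & R) | (R & Q) | (~P & R) | (~P & Q) | (S & R) | (S & Q) | S   [distribute & over |]
= R | (~P & Q) | S   [simplify]

R | (~P & Q) | S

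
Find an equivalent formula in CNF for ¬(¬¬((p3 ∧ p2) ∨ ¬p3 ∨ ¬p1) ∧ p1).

(¬p3 ∨ ¬p2 ∨ ¬p1) ∧ (p3 ∨ ¬p1)

¬(¬¬((p3 ∧ p2) ∨ ¬p3 ∨ ¬p1) ∧ p1)
≡ ¬¬¬((p3 ∧ p2) ∨ ¬p3 ∨ ¬p1) ∨ ¬p1   (De Morgan)
≡ ¬((p3 ∧ p2) ∨ ¬p3 ∨ ¬p1) ∨ ¬p1   (double negation)
≡ (¬(p3 ∧ p2) ∧ ¬¬p3 ∧ ¬¬p1) ∨ ¬p1   (De Morgan)
≡ ((¬p3 ∨ ¬p2) ∧ ¬¬p3 ∧ ¬¬p1) ∨ ¬p1   (De Morgan)
≡ ((¬p3 ∨ ¬p2) ∧ p3 ∧ ¬¬p1) ∨ ¬p1   (double negation)
≡ ((¬p3 ∨ ¬p2) ∧ p3 ∧ p1) ∨ ¬p1   (double negation)
≡ (¬p3 ∨ ¬p2 ∨ ¬p1) ∧ (p3 ∨ ¬p1) ∧ (p1 ∨ ¬p1)   (distribute ∨ over ∧)
≡ (¬p3 ∨ ¬p2 ∨ ¬p1) ∧ (p3 ∨ ¬p1)   (simplify)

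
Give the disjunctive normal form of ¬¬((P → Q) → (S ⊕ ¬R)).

¬¬((P → Q) → (S ⊕ ¬R))
⇔ ¬¬(¬(P → Q) ∨ (S ⊕ ¬R))   — eliminate →
⇔ ¬¬(¬(¬P ∨ Q) ∨ (S ⊕ ¬R))   — eliminate →
⇔ ¬¬(¬(¬P ∨ Q) ∨ (S ∧ ¬¬R) ∨ (¬S ∧ ¬R))   — expand ⊕
⇔ ¬(¬P ∨ Q) ∨ (S ∧ ¬¬R) ∨ (¬S ∧ ¬R)   — double negation
⇔ (¬¬P ∧ ¬Q) ∨ (S ∧ ¬¬R) ∨ (¬S ∧ ¬R)   — De Morgan
⇔ (P ∧ ¬Q) ∨ (S ∧ ¬¬R) ∨ (¬S ∧ ¬R)   — double negation
⇔ (P ∧ ¬Q) ∨ (S ∧ R) ∨ (¬S ∧ ¬R)   — double negation

(P ∧ ¬Q) ∨ (S ∧ R) ∨ (¬S ∧ ¬R)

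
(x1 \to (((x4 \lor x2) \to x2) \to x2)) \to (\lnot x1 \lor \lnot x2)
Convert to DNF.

\lnot x1 \lor \lnot x2

(x1 \to (((x4 \lor x2) \to x2) \to x2)) \to (\lnot x1 \lor \lnot x2)
= \lnot (x1 \to (((x4 \lor x2) \to x2) \to x2)) \lor \lnot x1 \lor \lnot x2
= \lnot (\lnot x1 \lor (((x4 \lor x2) \to x2) \to x2)) \lor \lnot x1 \lor \lnot x2
= \lnot (\lnot x1 \lor \lnot ((x4 \lor x2) \to x2) \lor x2) \lor \lnot x1 \lor \lnot x2
= \lnot (\lnot x1 \lor \lnot (\lnot (x4 \lor x2) \lor x2) \lor x2) \lor \lnot x1 \lor \lnot x2
= (\lnot \lnot x1 \land \lnot \lnot (\lnot (x4 \lor x2) \lor x2) \land \lnot x2) \lor \lnot x1 \lor \lnot x2
= (x1 \land \lnot \lnot (\lnot (x4 \lor x2) \lor x2) \land \lnot x2) \lor \lnot x1 \lor \lnot x2
= (x1 \land (\lnot (x4 \lor x2) \lor x2) \land \lnot x2) \lor \lnot x1 \lor \lnot x2
= (x1 \land ((\lnot x4 \land \lnot x2) \lor x2) \land \lnot x2) \lor \lnot x1 \lor \lnot x2
= (x1 \land \lnot x4 \land \lnot x2 \land \lnot x2) \lor (x1 \land x2 \land \lnot x2) \lor \lnot x1 \lor \lnot x2
= \lnot x1 \lor \lnot x2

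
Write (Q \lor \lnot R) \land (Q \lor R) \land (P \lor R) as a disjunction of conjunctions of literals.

(Q \lor \lnot R) \land (Q \lor R) \land (P \lor R)
= (Q \land Q \land P) \lor (Q \land Q \land R) \lor (Q \land R \land P) \lor (Q \land R \land R) \lor (\lnot R \land Q \land P) \lor (\lnot R \land Q \land R) \lor (\lnot R \land R \land P) \lor (\lnot R \land R \land R)   (distribute \land over \lor)
= (Q \land P) \lor (Q \land R)   (simplify)

(Q \land P) \lor (Q \land R)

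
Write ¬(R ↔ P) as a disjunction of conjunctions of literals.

¬(R ↔ P)
≡ ¬((R → P) ∧ (P → R))   [eliminate ↔]
≡ ¬((¬R ∨ P) ∧ (P → R))   [eliminate →]
≡ ¬((¬R ∨ P) ∧ (¬P ∨ R))   [eliminate →]
≡ ¬(¬R ∨ P) ∨ ¬(¬P ∨ R)   [De Morgan]
≡ (¬¬R ∧ ¬P) ∨ ¬(¬P ∨ R)   [De Morgan]
≡ (R ∧ ¬P) ∨ ¬(¬P ∨ R)   [double negation]
≡ (R ∧ ¬P) ∨ (¬¬P ∧ ¬R)   [De Morgan]
≡ (R ∧ ¬P) ∨ (P ∧ ¬R)   [double negation]

(R ∧ ¬P) ∨ (P ∧ ¬R)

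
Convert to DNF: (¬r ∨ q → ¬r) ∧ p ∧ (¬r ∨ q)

¬r ∧ p

(¬r ∨ q → ¬r) ∧ p ∧ (¬r ∨ q)
⇔ (¬(¬r ∨ q) ∨ ¬r) ∧ p ∧ (¬r ∨ q)   [eliminate →]
⇔ (¬¬r ∧ ¬q ∨ ¬r) ∧ p ∧ (¬r ∨ q)   [De Morgan]
⇔ (r ∧ ¬q ∨ ¬r) ∧ p ∧ (¬r ∨ q)   [double negation]
⇔ r ∧ ¬q ∧ p ∧ ¬r ∨ r ∧ ¬q ∧ p ∧ q ∨ ¬r ∧ p ∧ ¬r ∨ ¬r ∧ p ∧ q   [distribute ∧ over ∨]
⇔ ¬r ∧ p   [simplify]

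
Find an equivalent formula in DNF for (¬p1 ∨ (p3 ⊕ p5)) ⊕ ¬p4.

(¬p1 ∧ p4) ∨ (p3 ∧ ¬p5 ∧ p4) ∨ (¬p3 ∧ p5 ∧ p4) ∨ (p1 ∧ ¬p3 ∧ ¬p5 ∧ ¬p4) ∨ (p1 ∧ p5 ∧ p3 ∧ ¬p4)

(¬p1 ∨ (p3 ⊕ p5)) ⊕ ¬p4
≡ ((¬p1 ∨ (p3 ⊕ p5)) ∧ ¬¬p4) ∨ (¬(¬p1 ∨ (p3 ⊕ p5)) ∧ ¬p4)   — expand ⊕
≡ ((¬p1 ∨ (p3 ∧ ¬p5) ∨ (¬p3 ∧ p5)) ∧ ¬¬p4) ∨ (¬(¬p1 ∨ (p3 ⊕ p5)) ∧ ¬p4)   — expand ⊕
≡ ((¬p1 ∨ (p3 ∧ ¬p5) ∨ (¬p3 ∧ p5)) ∧ ¬¬p4) ∨ (¬(¬p1 ∨ (p3 ∧ ¬p5) ∨ (¬p3 ∧ p5)) ∧ ¬p4)   — expand ⊕
≡ ((¬p1 ∨ (p3 ∧ ¬p5) ∨ (¬p3 ∧ p5)) ∧ p4) ∨ (¬(¬p1 ∨ (p3 ∧ ¬p5) ∨ (¬p3 ∧ p5)) ∧ ¬p4)   — double negation
≡ ((¬p1 ∨ (p3 ∧ ¬p5) ∨ (¬p3 ∧ p5)) ∧ p4) ∨ (¬¬p1 ∧ ¬(p3 ∧ ¬p5) ∧ ¬(¬p3 ∧ p5) ∧ ¬p4)   — De Morgan
≡ ((¬p1 ∨ (p3 ∧ ¬p5) ∨ (¬p3 ∧ p5)) ∧ p4) ∨ (p1 ∧ ¬(p3 ∧ ¬p5) ∧ ¬(¬p3 ∧ p5) ∧ ¬p4)   — double negation
≡ ((¬p1 ∨ (p3 ∧ ¬p5) ∨ (¬p3 ∧ p5)) ∧ p4) ∨ (p1 ∧ (¬p3 ∨ ¬¬p5) ∧ ¬(¬p3 ∧ p5) ∧ ¬p4)   — De Morgan
≡ ((¬p1 ∨ (p3 ∧ ¬p5) ∨ (¬p3 ∧ p5)) ∧ p4) ∨ (p1 ∧ (¬p3 ∨ p5) ∧ ¬(¬p3 ∧ p5) ∧ ¬p4)   — double negation
≡ ((¬p1 ∨ (p3 ∧ ¬p5) ∨ (¬p3 ∧ p5)) ∧ p4) ∨ (p1 ∧ (¬p3 ∨ p5) ∧ (¬¬p3 ∨ ¬p5) ∧ ¬p4)   — De Morgan
≡ ((¬p1 ∨ (p3 ∧ ¬p5) ∨ (¬p3 ∧ p5)) ∧ p4) ∨ (p1 ∧ (¬p3 ∨ p5) ∧ (p3 ∨ ¬p5) ∧ ¬p4)   — double negation
≡ (¬p1 ∧ p4) ∨ (p3 ∧ ¬p5 ∧ p4) ∨ (¬p3 ∧ p5 ∧ p4) ∨ (p1 ∧ ¬p3 ∧ p3 ∧ ¬p4) ∨ (p1 ∧ ¬p3 ∧ ¬p5 ∧ ¬p4) ∨ (p1 ∧ p5 ∧ p3 ∧ ¬p4) ∨ (p1 ∧ p5 ∧ ¬p5 ∧ ¬p4)   — distribute ∧ over ∨
≡ (¬p1 ∧ p4) ∨ (p3 ∧ ¬p5 ∧ p4) ∨ (¬p3 ∧ p5 ∧ p4) ∨ (p1 ∧ ¬p3 ∧ ¬p5 ∧ ¬p4) ∨ (p1 ∧ p5 ∧ p3 ∧ ¬p4)   — simplify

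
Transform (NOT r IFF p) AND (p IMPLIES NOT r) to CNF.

(NOT r IFF p) AND (p IMPLIES NOT r)
≡ (NOT r IMPLIES p) AND (p IMPLIES NOT r) AND (p IMPLIES NOT r)   [eliminate IFF]
≡ (NOT NOT r OR p) AND (p IMPLIES NOT r) AND (p IMPLIES NOT r)   [eliminate IMPLIES]
≡ (NOT NOT r OR p) AND (NOT p OR NOT r) AND (p IMPLIES NOT r)   [eliminate IMPLIES]
≡ (NOT NOT r OR p) AND (NOT p OR NOT r) AND (NOT p OR NOT r)   [eliminate IMPLIES]
≡ (r OR p) AND (NOT p OR NOT r) AND (NOT p OR NOT r)   [double negation]
≡ (r OR p) AND (NOT p OR NOT r)   [simplify]

(r OR p) AND (NOT p OR NOT r)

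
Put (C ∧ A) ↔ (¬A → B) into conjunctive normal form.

(¬A ∨ C) ∧ (¬B ∨ C) ∧ (¬B ∨ A)

(C ∧ A) ↔ (¬A → B)
≡ ((C ∧ A) → (¬A → B)) ∧ ((¬A → B) → (C ∧ A))   [eliminate ↔]
≡ (¬(C ∧ A) ∨ (¬A → B)) ∧ ((¬A → B) → (C ∧ A))   [eliminate →]
≡ (¬(C ∧ A) ∨ ¬¬A ∨ B) ∧ ((¬A → B) → (C ∧ A))   [eliminate →]
≡ (¬(C ∧ A) ∨ ¬¬A ∨ B) ∧ (¬(¬A → B) ∨ (C ∧ A))   [eliminate →]
≡ (¬(C ∧ A) ∨ ¬¬A ∨ B) ∧ (¬(¬¬A ∨ B) ∨ (C ∧ A))   [eliminate →]
≡ (¬C ∨ ¬A ∨ ¬¬A ∨ B) ∧ (¬(¬¬A ∨ B) ∨ (C ∧ A))   [De Morgan]
≡ (¬C ∨ ¬A ∨ A ∨ B) ∧ (¬(¬¬A ∨ B) ∨ (C ∧ A))   [double negation]
≡ (¬C ∨ ¬A ∨ A ∨ B) ∧ ((¬¬¬A ∧ ¬B) ∨ (C ∧ A))   [De Morgan]
≡ (¬C ∨ ¬A ∨ A ∨ B) ∧ ((¬A ∧ ¬B) ∨ (C ∧ A))   [double negation]
≡ (¬C ∨ ¬A ∨ A ∨ B) ∧ (¬A ∨ C) ∧ (¬A ∨ A) ∧ (¬B ∨ C) ∧ (¬B ∨ A)   [distribute ∨ over ∧]
≡ (¬A ∨ C) ∧ (¬B ∨ C) ∧ (¬B ∨ A)   [simplify]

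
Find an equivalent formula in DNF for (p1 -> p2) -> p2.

(p1 -> p2) -> p2
≡ ~(p1 -> p2) | p2   [eliminate ->]
≡ ~(~p1 | p2) | p2   [eliminate ->]
≡ (~~p1 & ~p2) | p2   [De Morgan]
≡ (p1 & ~p2) | p2   [double negation]

(p1 & ~p2) | p2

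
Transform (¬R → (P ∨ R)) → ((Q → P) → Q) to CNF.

(¬R → (P ∨ R)) → ((Q → P) → Q)
≡ ¬(¬R → (P ∨ R)) ∨ ((Q → P) → Q)   [eliminate →]
≡ ¬(¬¬R ∨ P ∨ R) ∨ ((Q → P) → Q)   [eliminate →]
≡ ¬(¬¬R ∨ P ∨ R) ∨ ¬(Q → P) ∨ Q   [eliminate →]
≡ ¬(¬¬R ∨ P ∨ R) ∨ ¬(¬Q ∨ P) ∨ Q   [eliminate →]
≡ (¬¬¬R ∧ ¬P ∧ ¬R) ∨ ¬(¬Q ∨ P) ∨ Q   [De Morgan]
≡ (¬R ∧ ¬P ∧ ¬R) ∨ ¬(¬Q ∨ P) ∨ Q   [double negation]
≡ (¬R ∧ ¬P ∧ ¬R) ∨ (¬¬Q ∧ ¬P) ∨ Q   [De Morgan]
≡ (¬R ∧ ¬P ∧ ¬R) ∨ (Q ∧ ¬P) ∨ Q   [double negation]
≡ (¬R ∨ Q ∨ Q) ∧ (¬R ∨ ¬P ∨ Q) ∧ (¬P ∨ Q ∨ Q) ∧ (¬P ∨ ¬P ∨ Q) ∧ (¬R ∨ Q ∨ Q) ∧ (¬R ∨ ¬P ∨ Q)   [distribute ∨ over ∧]
≡ (¬R ∨ Q) ∧ (¬P ∨ Q)   [simplify]

(¬R ∨ Q) ∧ (¬P ∨ Q)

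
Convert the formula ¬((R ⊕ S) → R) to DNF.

¬((R ⊕ S) → R)
≡ ¬(¬(R ⊕ S) ∨ R)   (eliminate →)
≡ ¬(¬((R ∧ ¬S) ∨ (¬R ∧ S)) ∨ R)   (expand ⊕)
≡ ¬¬((R ∧ ¬S) ∨ (¬R ∧ S)) ∧ ¬R   (De Morgan)
≡ ((R ∧ ¬S) ∨ (¬R ∧ S)) ∧ ¬R   (double negation)
≡ (R ∧ ¬S ∧ ¬R) ∨ (¬R ∧ S ∧ ¬R)   (distribute ∧ over ∨)
≡ ¬R ∧ S   (simplify)

¬R ∧ S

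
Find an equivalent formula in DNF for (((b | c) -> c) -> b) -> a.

(~b & ~c) | (c & ~b) | a

(((b | c) -> c) -> b) -> a
= ~(((b | c) -> c) -> b) | a   (eliminate ->)
= ~(~((b | c) -> c) | b) | a   (eliminate ->)
= ~(~(~(b | c) | c) | b) | a   (eliminate ->)
= (~~(~(b | c) | c) & ~b) | a   (De Morgan)
= ((~(b | c) | c) & ~b) | a   (double negation)
= (((~b & ~c) | c) & ~b) | a   (De Morgan)
= (~b & ~c & ~b) | (c & ~b) | a   (distribute & over |)
= (~b & ~c) | (c & ~b) | a   (simplify)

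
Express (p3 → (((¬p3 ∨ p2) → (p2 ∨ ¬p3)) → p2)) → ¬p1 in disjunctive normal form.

(p3 → (((¬p3 ∨ p2) → (p2 ∨ ¬p3)) → p2)) → ¬p1
= ¬(p3 → (((¬p3 ∨ p2) → (p2 ∨ ¬p3)) → p2)) ∨ ¬p1   [eliminate →]
= ¬(¬p3 ∨ (((¬p3 ∨ p2) → (p2 ∨ ¬p3)) → p2)) ∨ ¬p1   [eliminate →]
= ¬(¬p3 ∨ ¬((¬p3 ∨ p2) → (p2 ∨ ¬p3)) ∨ p2) ∨ ¬p1   [eliminate →]
= ¬(¬p3 ∨ ¬(¬(¬p3 ∨ p2) ∨ p2 ∨ ¬p3) ∨ p2) ∨ ¬p1   [eliminate →]
= (¬¬p3 ∧ ¬¬(¬(¬p3 ∨ p2) ∨ p2 ∨ ¬p3) ∧ ¬p2) ∨ ¬p1   [De Morgan]
= (p3 ∧ ¬¬(¬(¬p3 ∨ p2) ∨ p2 ∨ ¬p3) ∧ ¬p2) ∨ ¬p1   [double negation]
= (p3 ∧ (¬(¬p3 ∨ p2) ∨ p2 ∨ ¬p3) ∧ ¬p2) ∨ ¬p1   [double negation]
= (p3 ∧ ((¬¬p3 ∧ ¬p2) ∨ p2 ∨ ¬p3) ∧ ¬p2) ∨ ¬p1   [De Morgan]
= (p3 ∧ ((p3 ∧ ¬p2) ∨ p2 ∨ ¬p3) ∧ ¬p2) ∨ ¬p1   [double negation]
= (p3 ∧ p3 ∧ ¬p2 ∧ ¬p2) ∨ (p3 ∧ p2 ∧ ¬p2) ∨ (p3 ∧ ¬p3 ∧ ¬p2) ∨ ¬p1   [distribute ∧ over ∨]
= (p3 ∧ ¬p2) ∨ ¬p1   [simplify]

(p3 ∧ ¬p2) ∨ ¬p1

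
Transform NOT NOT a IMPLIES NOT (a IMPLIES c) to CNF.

NOT a OR NOT c

NOT NOT a IMPLIES NOT (a IMPLIES c)
= NOT NOT NOT a OR NOT (a IMPLIES c)   — eliminate IMPLIES
= NOT NOT NOT a OR NOT (NOT a OR c)   — eliminate IMPLIES
= NOT a OR NOT (NOT a OR c)   — double negation
= NOT a OR (NOT NOT a AND NOT c)   — De Morgan
= NOT a OR (a AND NOT c)   — double negation
= (NOT a OR a) AND (NOT a OR NOT c)   — distribute OR over AND
= NOT a OR NOT c   — simplify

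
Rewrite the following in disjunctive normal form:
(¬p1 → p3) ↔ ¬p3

¬p3 ∧ p1

(¬p1 → p3) ↔ ¬p3
≡ ((¬p1 → p3) → ¬p3) ∧ (¬p3 → (¬p1 → p3))   [eliminate ↔]
≡ (¬(¬p1 → p3) ∨ ¬p3) ∧ (¬p3 → (¬p1 → p3))   [eliminate →]
≡ (¬(¬¬p1 ∨ p3) ∨ ¬p3) ∧ (¬p3 → (¬p1 → p3))   [eliminate →]
≡ (¬(¬¬p1 ∨ p3) ∨ ¬p3) ∧ (¬¬p3 ∨ (¬p1 → p3))   [eliminate →]
≡ (¬(¬¬p1 ∨ p3) ∨ ¬p3) ∧ (¬¬p3 ∨ ¬¬p1 ∨ p3)   [eliminate →]
≡ ((¬¬¬p1 ∧ ¬p3) ∨ ¬p3) ∧ (¬¬p3 ∨ ¬¬p1 ∨ p3)   [De Morgan]
≡ ((¬p1 ∧ ¬p3) ∨ ¬p3) ∧ (¬¬p3 ∨ ¬¬p1 ∨ p3)   [double negation]
≡ ((¬p1 ∧ ¬p3) ∨ ¬p3) ∧ (p3 ∨ ¬¬p1 ∨ p3)   [double negation]
≡ ((¬p1 ∧ ¬p3) ∨ ¬p3) ∧ (p3 ∨ p1 ∨ p3)   [double negation]
≡ (¬p1 ∧ ¬p3 ∧ p3) ∨ (¬p1 ∧ ¬p3 ∧ p1) ∨ (¬p1 ∧ ¬p3 ∧ p3) ∨ (¬p3 ∧ p3) ∨ (¬p3 ∧ p1) ∨ (¬p3 ∧ p3)   [distribute ∧ over ∨]
≡ ¬p3 ∧ p1   [simplify]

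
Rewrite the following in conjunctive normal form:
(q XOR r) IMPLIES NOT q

NOT q OR r

(q XOR r) IMPLIES NOT q
= NOT (q XOR r) OR NOT q   [eliminate IMPLIES]
= NOT ((q OR r) AND NOT (q AND r)) OR NOT q   [expand XOR]
= NOT (q OR r) OR NOT NOT (q AND r) OR NOT q   [De Morgan]
= (NOT q AND NOT r) OR NOT NOT (q AND r) OR NOT q   [De Morgan]
= (NOT q AND NOT r) OR (q AND r) OR NOT q   [double negation]
= (NOT q OR q OR NOT q) AND (NOT q OR r OR NOT q) AND (NOT r OR q OR NOT q) AND (NOT r OR r OR NOT q)   [distribute OR over AND]
= NOT q OR r   [simplify]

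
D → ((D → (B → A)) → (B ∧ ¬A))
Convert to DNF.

¬D ∨ (B ∧ ¬A)

D → ((D → (B → A)) → (B ∧ ¬A))
= ¬D ∨ ((D → (B → A)) → (B ∧ ¬A))   — eliminate →
= ¬D ∨ ¬(D → (B → A)) ∨ (B ∧ ¬A)   — eliminate →
= ¬D ∨ ¬(¬D ∨ (B → A)) ∨ (B ∧ ¬A)   — eliminate →
= ¬D ∨ ¬(¬D ∨ ¬B ∨ A) ∨ (B ∧ ¬A)   — eliminate →
= ¬D ∨ (¬¬D ∧ ¬¬B ∧ ¬A) ∨ (B ∧ ¬A)   — De Morgan
= ¬D ∨ (D ∧ ¬¬B ∧ ¬A) ∨ (B ∧ ¬A)   — double negation
= ¬D ∨ (D ∧ B ∧ ¬A) ∨ (B ∧ ¬A)   — double negation
= ¬D ∨ (B ∧ ¬A)   — simplify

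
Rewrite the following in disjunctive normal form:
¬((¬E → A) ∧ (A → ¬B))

¬((¬E → A) ∧ (A → ¬B))
= ¬((¬¬E ∨ A) ∧ (A → ¬B))
= ¬((¬¬E ∨ A) ∧ (¬A ∨ ¬B))
= ¬(¬¬E ∨ A) ∨ ¬(¬A ∨ ¬B)
= (¬¬¬E ∧ ¬A) ∨ ¬(¬A ∨ ¬B)
= (¬E ∧ ¬A) ∨ ¬(¬A ∨ ¬B)
= (¬E ∧ ¬A) ∨ (¬¬A ∧ ¬¬B)
= (¬E ∧ ¬A) ∨ (A ∧ ¬¬B)
= (¬E ∧ ¬A) ∨ (A ∧ B)

(¬E ∧ ¬A) ∨ (A ∧ B)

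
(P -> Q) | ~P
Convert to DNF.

~P | Q

(P -> Q) | ~P
⇔ ~P | Q | ~P
⇔ ~P | Q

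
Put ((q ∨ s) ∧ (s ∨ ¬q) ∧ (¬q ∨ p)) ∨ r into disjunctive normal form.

((q ∨ s) ∧ (s ∨ ¬q) ∧ (¬q ∨ p)) ∨ r
≡ (q ∧ s ∧ ¬q) ∨ (q ∧ s ∧ p) ∨ (q ∧ ¬q ∧ ¬q) ∨ (q ∧ ¬q ∧ p) ∨ (s ∧ s ∧ ¬q) ∨ (s ∧ s ∧ p) ∨ (s ∧ ¬q ∧ ¬q) ∨ (s ∧ ¬q ∧ p) ∨ r
≡ (s ∧ ¬q) ∨ (s ∧ p) ∨ r

(s ∧ ¬q) ∨ (s ∧ p) ∨ r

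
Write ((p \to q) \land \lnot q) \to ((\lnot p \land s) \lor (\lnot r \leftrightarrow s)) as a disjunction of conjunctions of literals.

((p \to q) \land \lnot q) \to ((\lnot p \land s) \lor (\lnot r \leftrightarrow s))
= \lnot ((p \to q) \land \lnot q) \lor (\lnot p \land s) \lor (\lnot r \leftrightarrow s)   [eliminate \to]
= \lnot ((\lnot p \lor q) \land \lnot q) \lor (\lnot p \land s) \lor (\lnot r \leftrightarrow s)   [eliminate \to]
= \lnot ((\lnot p \lor q) \land \lnot q) \lor (\lnot p \land s) \lor ((\lnot r \to s) \land (s \to \lnot r))   [eliminate \leftrightarrow]
= \lnot ((\lnot p \lor q) \land \lnot q) \lor (\lnot p \land s) \lor ((\lnot \lnot r \lor s) \land (s \to \lnot r))   [eliminate \to]
= \lnot ((\lnot p \lor q) \land \lnot q) \lor (\lnot p \land s) \lor ((\lnot \lnot r \lor s) \land (\lnot s \lor \lnot r))   [eliminate \to]
= \lnot (\lnot p \lor q) \lor \lnot \lnot q \lor (\lnot p \land s) \lor ((\lnot \lnot r \lor s) \land (\lnot s \lor \lnot r))   [De Morgan]
= (\lnot \lnot p \land \lnot q) \lor \lnot \lnot q \lor (\lnot p \land s) \lor ((\lnot \lnot r \lor s) \land (\lnot s \lor \lnot r))   [De Morgan]
= (p \land \lnot q) \lor \lnot \lnot q \lor (\lnot p \land s) \lor ((\lnot \lnot r \lor s) \land (\lnot s \lor \lnot r))   [double negation]
= (p \land \lnot q) \lor q \lor (\lnot p \land s) \lor ((\lnot \lnot r \lor s) \land (\lnot s \lor \lnot r))   [double negation]
= (p \land \lnot q) \lor q \lor (\lnot p \land s) \lor ((r \lor s) \land (\lnot s \lor \lnot r))   [double negation]
= (p \land \lnot q) \lor q \lor (\lnot p \land s) \lor (r \land \lnot s) \lor (r \land \lnot r) \lor (s \land \lnot s) \lor (s \land \lnot r)   [distribute \land over \lor]
= (p \land \lnot q) \lor q \lor (\lnot p \land s) \lor (r \land \lnot s) \lor (s \land \lnot r)   [simplify]

(p \land \lnot q) \lor q \lor (\lnot p \land s) \lor (r \land \lnot s) \lor (s \land \lnot r)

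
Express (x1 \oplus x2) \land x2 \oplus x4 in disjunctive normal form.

(x1 \oplus x2) \land x2 \oplus x4
⇔ (x1 \oplus x2) \land x2 \land \lnot x4 \lor \lnot ((x1 \oplus x2) \land x2) \land x4   — expand \oplus
⇔ (x1 \land \lnot x2 \lor \lnot x1 \land x2) \land x2 \land \lnot x4 \lor \lnot ((x1 \oplus x2) \land x2) \land x4   — expand \oplus
⇔ (x1 \land \lnot x2 \lor \lnot x1 \land x2) \land x2 \land \lnot x4 \lor \lnot ((x1 \land \lnot x2 \lor \lnot x1 \land x2) \land x2) \land x4   — expand \oplus
⇔ (x1 \land \lnot x2 \lor \lnot x1 \land x2) \land x2 \land \lnot x4 \lor (\lnot (x1 \land \lnot x2 \lor \lnot x1 \land x2) \lor \lnot x2) \land x4   — De Morgan
⇔ (x1 \land \lnot x2 \lor \lnot x1 \land x2) \land x2 \land \lnot x4 \lor (\lnot (x1 \land \lnot x2) \land \lnot (\lnot x1 \land x2) \lor \lnot x2) \land x4   — De Morgan
⇔ (x1 \land \lnot x2 \lor \lnot x1 \land x2) \land x2 \land \lnot x4 \lor ((\lnot x1 \lor \lnot \lnot x2) \land \lnot (\lnot x1 \land x2) \lor \lnot x2) \land x4   — De Morgan
⇔ (x1 \land \lnot x2 \lor \lnot x1 \land x2) \land x2 \land \lnot x4 \lor ((\lnot x1 \lor x2) \land \lnot (\lnot x1 \land x2) \lor \lnot x2) \land x4   — double negation
⇔ (x1 \land \lnot x2 \lor \lnot x1 \land x2) \land x2 \land \lnot x4 \lor ((\lnot x1 \lor x2) \land (\lnot \lnot x1 \lor \lnot x2) \lor \lnot x2) \land x4   — De Morgan
⇔ (x1 \land \lnot x2 \lor \lnot x1 \land x2) \land x2 \land \lnot x4 \lor ((\lnot x1 \lor x2) \land (x1 \lor \lnot x2) \lor \lnot x2) \land x4   — double negation
⇔ x1 \land \lnot x2 \land x2 \land \lnot x4 \lor \lnot x1 \land x2 \land x2 \land \lnot x4 \lor \lnot x1 \land x1 \land x4 \lor \lnot x1 \land \lnot x2 \land x4 \lor x2 \land x1 \land x4 \lor x2 \land \lnot x2 \land x4 \lor \lnot x2 \land x4   — distribute \land over \lor
⇔ \lnot x1 \land x2 \land \lnot x4 \lor x2 \land x1 \land x4 \lor \lnot x2 \land x4   — simplify

\lnot x1 \land x2 \land \lnot x4 \lor x2 \land x1 \land x4 \lor \lnot x2 \land x4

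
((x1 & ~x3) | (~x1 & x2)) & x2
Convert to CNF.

((x1 & ~x3) | (~x1 & x2)) & x2
= (x1 | ~x1) & (x1 | x2) & (~x3 | ~x1) & (~x3 | x2) & x2   [distribute | over &]
= (~x3 | ~x1) & x2   [simplify]

(~x3 | ~x1) & x2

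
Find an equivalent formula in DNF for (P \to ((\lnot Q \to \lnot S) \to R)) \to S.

(P \land Q \land \lnot R) \lor (P \land \lnot S \land \lnot R) \lor S

(P \to ((\lnot Q \to \lnot S) \to R)) \to S
⇔ \lnot (P \to ((\lnot Q \to \lnot S) \to R)) \lor S   [eliminate \to]
⇔ \lnot (\lnot P \lor ((\lnot Q \to \lnot S) \to R)) \lor S   [eliminate \to]
⇔ \lnot (\lnot P \lor \lnot (\lnot Q \to \lnot S) \lor R) \lor S   [eliminate \to]
⇔ \lnot (\lnot P \lor \lnot (\lnot \lnot Q \lor \lnot S) \lor R) \lor S   [eliminate \to]
⇔ (\lnot \lnot P \land \lnot \lnot (\lnot \lnot Q \lor \lnot S) \land \lnot R) \lor S   [De Morgan]
⇔ (P \land \lnot \lnot (\lnot \lnot Q \lor \lnot S) \land \lnot R) \lor S   [double negation]
⇔ (P \land (\lnot \lnot Q \lor \lnot S) \land \lnot R) \lor S   [double negation]
⇔ (P \land (Q \lor \lnot S) \land \lnot R) \lor S   [double negation]
⇔ (P \land Q \land \lnot R) \lor (P \land \lnot S \land \lnot R) \lor S   [distribute \land over \lor]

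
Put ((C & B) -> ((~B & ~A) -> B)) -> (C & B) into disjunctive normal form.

((C & B) -> ((~B & ~A) -> B)) -> (C & B)
⇔ ~((C & B) -> ((~B & ~A) -> B)) | (C & B)
⇔ ~(~(C & B) | ((~B & ~A) -> B)) | (C & B)
⇔ ~(~(C & B) | ~(~B & ~A) | B) | (C & B)
⇔ (~~(C & B) & ~~(~B & ~A) & ~B) | (C & B)
⇔ (C & B & ~~(~B & ~A) & ~B) | (C & B)
⇔ (C & B & ~B & ~A & ~B) | (C & B)
⇔ C & B

C & B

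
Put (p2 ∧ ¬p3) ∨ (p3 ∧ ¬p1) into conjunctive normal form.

(p2 ∨ p3) ∧ (p2 ∨ ¬p1) ∧ (¬p3 ∨ ¬p1)

(p2 ∧ ¬p3) ∨ (p3 ∧ ¬p1)
≡ (p2 ∨ p3) ∧ (p2 ∨ ¬p1) ∧ (¬p3 ∨ p3) ∧ (¬p3 ∨ ¬p1)   [distribute ∨ over ∧]
≡ (p2 ∨ p3) ∧ (p2 ∨ ¬p1) ∧ (¬p3 ∨ ¬p1)   [simplify]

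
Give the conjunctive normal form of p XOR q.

(p OR q) AND (NOT p OR NOT q)

p XOR q
≡ (p OR q) AND NOT (p AND q)   (expand XOR)
≡ (p OR q) AND (NOT p OR NOT q)   (De Morgan)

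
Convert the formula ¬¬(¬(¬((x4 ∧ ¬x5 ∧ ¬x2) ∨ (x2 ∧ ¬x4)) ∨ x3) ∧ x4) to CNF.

¬¬(¬(¬((x4 ∧ ¬x5 ∧ ¬x2) ∨ (x2 ∧ ¬x4)) ∨ x3) ∧ x4)
⇔ ¬(¬((x4 ∧ ¬x5 ∧ ¬x2) ∨ (x2 ∧ ¬x4)) ∨ x3) ∧ x4   [double negation]
⇔ ¬¬((x4 ∧ ¬x5 ∧ ¬x2) ∨ (x2 ∧ ¬x4)) ∧ ¬x3 ∧ x4   [De Morgan]
⇔ ((x4 ∧ ¬x5 ∧ ¬x2) ∨ (x2 ∧ ¬x4)) ∧ ¬x3 ∧ x4   [double negation]
⇔ (x4 ∨ x2) ∧ (x4 ∨ ¬x4) ∧ (¬x5 ∨ x2) ∧ (¬x5 ∨ ¬x4) ∧ (¬x2 ∨ x2) ∧ (¬x2 ∨ ¬x4) ∧ ¬x3 ∧ x4   [distribute ∨ over ∧]
⇔ (¬x5 ∨ x2) ∧ (¬x5 ∨ ¬x4) ∧ (¬x2 ∨ ¬x4) ∧ ¬x3 ∧ x4   [simplify]

(¬x5 ∨ x2) ∧ (¬x5 ∨ ¬x4) ∧ (¬x2 ∨ ¬x4) ∧ ¬x3 ∧ x4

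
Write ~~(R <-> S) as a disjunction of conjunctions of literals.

(~R & ~S) | (S & R)

~~(R <-> S)
⇔ ~~((R -> S) & (S -> R))   — eliminate <->
⇔ ~~((~R | S) & (S -> R))   — eliminate ->
⇔ ~~((~R | S) & (~S | R))   — eliminate ->
⇔ (~R | S) & (~S | R)   — double negation
⇔ (~R & ~S) | (~R & R) | (S & ~S) | (S & R)   — distribute & over |
⇔ (~R & ~S) | (S & R)   — simplify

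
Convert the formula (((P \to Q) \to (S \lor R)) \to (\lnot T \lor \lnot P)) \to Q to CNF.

(((P \to Q) \to (S \lor R)) \to (\lnot T \lor \lnot P)) \to Q
≡ \lnot (((P \to Q) \to (S \lor R)) \to (\lnot T \lor \lnot P)) \lor Q   — eliminate \to
≡ \lnot (\lnot ((P \to Q) \to (S \lor R)) \lor \lnot T \lor \lnot P) \lor Q   — eliminate \to
≡ \lnot (\lnot (\lnot (P \to Q) \lor S \lor R) \lor \lnot T \lor \lnot P) \lor Q   — eliminate \to
≡ \lnot (\lnot (\lnot (\lnot P \lor Q) \lor S \lor R) \lor \lnot T \lor \lnot P) \lor Q   — eliminate \to
≡ (\lnot \lnot (\lnot (\lnot P \lor Q) \lor S \lor R) \land \lnot \lnot T \land \lnot \lnot P) \lor Q   — De Morgan
≡ ((\lnot (\lnot P \lor Q) \lor S \lor R) \land \lnot \lnot T \land \lnot \lnot P) \lor Q   — double negation
≡ (((\lnot \lnot P \land \lnot Q) \lor S \lor R) \land \lnot \lnot T \land \lnot \lnot P) \lor Q   — De Morgan
≡ (((P \land \lnot Q) \lor S \lor R) \land \lnot \lnot T \land \lnot \lnot P) \lor Q   — double negation
≡ (((P \land \lnot Q) \lor S \lor R) \land T \land \lnot \lnot P) \lor Q   — double negation
≡ (((P \land \lnot Q) \lor S \lor R) \land T \land P) \lor Q   — double negation
≡ (P \lor S \lor R \lor Q) \land (\lnot Q \lor S \lor R \lor Q) \land (T \lor Q) \land (P \lor Q)   — distribute \lor over \land
≡ (T \lor Q) \land (P \lor Q)   — simplify

(T \lor Q) \land (P \lor Q)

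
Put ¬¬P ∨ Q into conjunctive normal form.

P ∨ Q

¬¬P ∨ Q
⇔ P ∨ Q   [double negation]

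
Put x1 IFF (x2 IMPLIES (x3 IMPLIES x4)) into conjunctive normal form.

x1 IFF (x2 IMPLIES (x3 IMPLIES x4))
= (x1 IMPLIES (x2 IMPLIES (x3 IMPLIES x4))) AND ((x2 IMPLIES (x3 IMPLIES x4)) IMPLIES x1)   (eliminate IFF)
= (NOT x1 OR (x2 IMPLIES (x3 IMPLIES x4))) AND ((x2 IMPLIES (x3 IMPLIES x4)) IMPLIES x1)   (eliminate IMPLIES)
= (NOT x1 OR NOT x2 OR (x3 IMPLIES x4)) AND ((x2 IMPLIES (x3 IMPLIES x4)) IMPLIES x1)   (eliminate IMPLIES)
= (NOT x1 OR NOT x2 OR NOT x3 OR x4) AND ((x2 IMPLIES (x3 IMPLIES x4)) IMPLIES x1)   (eliminate IMPLIES)
= (NOT x1 OR NOT x2 OR NOT x3 OR x4) AND (NOT (x2 IMPLIES (x3 IMPLIES x4)) OR x1)   (eliminate IMPLIES)
= (NOT x1 OR NOT x2 OR NOT x3 OR x4) AND (NOT (NOT x2 OR (x3 IMPLIES x4)) OR x1)   (eliminate IMPLIES)
= (NOT x1 OR NOT x2 OR NOT x3 OR x4) AND (NOT (NOT x2 OR NOT x3 OR x4) OR x1)   (eliminate IMPLIES)
= (NOT x1 OR NOT x2 OR NOT x3 OR x4) AND ((NOT NOT x2 AND NOT NOT x3 AND NOT x4) OR x1)   (De Morgan)
= (NOT x1 OR NOT x2 OR NOT x3 OR x4) AND ((x2 AND NOT NOT x3 AND NOT x4) OR x1)   (double negation)
= (NOT x1 OR NOT x2 OR NOT x3 OR x4) AND ((x2 AND x3 AND NOT x4) OR x1)   (double negation)
= (NOT x1 OR NOT x2 OR NOT x3 OR x4) AND (x2 OR x1) AND (x3 OR x1) AND (NOT x4 OR x1)   (distribute OR over AND)

(NOT x1 OR NOT x2 OR NOT x3 OR x4) AND (x2 OR x1) AND (x3 OR x1) AND (NOT x4 OR x1)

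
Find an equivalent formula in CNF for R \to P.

R \to P
≡ \lnot R \lor P   [eliminate \to]

\lnot R \lor P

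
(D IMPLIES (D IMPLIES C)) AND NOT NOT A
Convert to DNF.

(NOT D AND A) OR (C AND A)

(D IMPLIES (D IMPLIES C)) AND NOT NOT A
≡ (NOT D OR (D IMPLIES C)) AND NOT NOT A   [eliminate IMPLIES]
≡ (NOT D OR NOT D OR C) AND NOT NOT A   [eliminate IMPLIES]
≡ (NOT D OR NOT D OR C) AND A   [double negation]
≡ (NOT D AND A) OR (NOT D AND A) OR (C AND A)   [distribute AND over OR]
≡ (NOT D AND A) OR (C AND A)   [simplify]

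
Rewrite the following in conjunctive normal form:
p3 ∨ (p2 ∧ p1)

p3 ∨ (p2 ∧ p1)
= (p3 ∨ p2) ∧ (p3 ∨ p1)   — distribute ∨ over ∧

(p3 ∨ p2) ∧ (p3 ∨ p1)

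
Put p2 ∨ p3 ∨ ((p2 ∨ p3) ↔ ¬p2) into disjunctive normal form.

p2 ∨ p3

p2 ∨ p3 ∨ ((p2 ∨ p3) ↔ ¬p2)
⇔ p2 ∨ p3 ∨ (((p2 ∨ p3) → ¬p2) ∧ (¬p2 → (p2 ∨ p3)))
⇔ p2 ∨ p3 ∨ ((¬(p2 ∨ p3) ∨ ¬p2) ∧ (¬p2 → (p2 ∨ p3)))
⇔ p2 ∨ p3 ∨ ((¬(p2 ∨ p3) ∨ ¬p2) ∧ (¬¬p2 ∨ p2 ∨ p3))
⇔ p2 ∨ p3 ∨ (((¬p2 ∧ ¬p3) ∨ ¬p2) ∧ (¬¬p2 ∨ p2 ∨ p3))
⇔ p2 ∨ p3 ∨ (((¬p2 ∧ ¬p3) ∨ ¬p2) ∧ (p2 ∨ p2 ∨ p3))
⇔ p2 ∨ p3 ∨ (¬p2 ∧ ¬p3 ∧ p2) ∨ (¬p2 ∧ ¬p3 ∧ p2) ∨ (¬p2 ∧ ¬p3 ∧ p3) ∨ (¬p2 ∧ p2) ∨ (¬p2 ∧ p2) ∨ (¬p2 ∧ p3)
⇔ p2 ∨ p3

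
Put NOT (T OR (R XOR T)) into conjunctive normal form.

NOT (T OR (R XOR T))
≡ NOT (T OR ((R OR T) AND NOT (R AND T)))   (expand XOR)
≡ NOT T AND NOT ((R OR T) AND NOT (R AND T))   (De Morgan)
≡ NOT T AND (NOT (R OR T) OR NOT NOT (R AND T))   (De Morgan)
≡ NOT T AND ((NOT R AND NOT T) OR NOT NOT (R AND T))   (De Morgan)
≡ NOT T AND ((NOT R AND NOT T) OR (R AND T))   (double negation)
≡ NOT T AND (NOT R OR R) AND (NOT R OR T) AND (NOT T OR R) AND (NOT T OR T)   (distribute OR over AND)
≡ NOT T AND (NOT R OR T)   (simplify)

NOT T AND (NOT R OR T)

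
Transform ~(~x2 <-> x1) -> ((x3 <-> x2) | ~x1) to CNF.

~x1 | ~x2 | x3

~(~x2 <-> x1) -> ((x3 <-> x2) | ~x1)
⇔ ~~(~x2 <-> x1) | (x3 <-> x2) | ~x1   [eliminate ->]
⇔ ~~((~x2 -> x1) & (x1 -> ~x2)) | (x3 <-> x2) | ~x1   [eliminate <->]
⇔ ~~((~~x2 | x1) & (x1 -> ~x2)) | (x3 <-> x2) | ~x1   [eliminate ->]
⇔ ~~((~~x2 | x1) & (~x1 | ~x2)) | (x3 <-> x2) | ~x1   [eliminate ->]
⇔ ~~((~~x2 | x1) & (~x1 | ~x2)) | ((x3 -> x2) & (x2 -> x3)) | ~x1   [eliminate <->]
⇔ ~~((~~x2 | x1) & (~x1 | ~x2)) | ((~x3 | x2) & (x2 -> x3)) | ~x1   [eliminate ->]
⇔ ~~((~~x2 | x1) & (~x1 | ~x2)) | ((~x3 | x2) & (~x2 | x3)) | ~x1   [eliminate ->]
⇔ ((~~x2 | x1) & (~x1 | ~x2)) | ((~x3 | x2) & (~x2 | x3)) | ~x1   [double negation]
⇔ ((x2 | x1) & (~x1 | ~x2)) | ((~x3 | x2) & (~x2 | x3)) | ~x1   [double negation]
⇔ (x2 | x1 | ~x3 | x2 | ~x1) & (x2 | x1 | ~x2 | x3 | ~x1) & (~x1 | ~x2 | ~x3 | x2 | ~x1) & (~x1 | ~x2 | ~x2 | x3 | ~x1)   [distribute | over &]
⇔ ~x1 | ~x2 | x3   [simplify]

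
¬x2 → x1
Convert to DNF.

¬x2 → x1
⇔ ¬¬x2 ∨ x1   [eliminate →]
⇔ x2 ∨ x1   [double negation]

x2 ∨ x1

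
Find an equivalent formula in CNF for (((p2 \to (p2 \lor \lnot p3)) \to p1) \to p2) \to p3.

(p3 \lor p1) \land (\lnot p2 \lor p3)

(((p2 \to (p2 \lor \lnot p3)) \to p1) \to p2) \to p3
≡ \lnot (((p2 \to (p2 \lor \lnot p3)) \to p1) \to p2) \lor p3   [eliminate \to]
≡ \lnot (\lnot ((p2 \to (p2 \lor \lnot p3)) \to p1) \lor p2) \lor p3   [eliminate \to]
≡ \lnot (\lnot (\lnot (p2 \to (p2 \lor \lnot p3)) \lor p1) \lor p2) \lor p3   [eliminate \to]
≡ \lnot (\lnot (\lnot (\lnot p2 \lor p2 \lor \lnot p3) \lor p1) \lor p2) \lor p3   [eliminate \to]
≡ (\lnot \lnot (\lnot (\lnot p2 \lor p2 \lor \lnot p3) \lor p1) \land \lnot p2) \lor p3   [De Morgan]
≡ ((\lnot (\lnot p2 \lor p2 \lor \lnot p3) \lor p1) \land \lnot p2) \lor p3   [double negation]
≡ (((\lnot \lnot p2 \land \lnot p2 \land \lnot \lnot p3) \lor p1) \land \lnot p2) \lor p3   [De Morgan]
≡ (((p2 \land \lnot p2 \land \lnot \lnot p3) \lor p1) \land \lnot p2) \lor p3   [double negation]
≡ (((p2 \land \lnot p2 \land p3) \lor p1) \land \lnot p2) \lor p3   [double negation]
≡ (p2 \lor p1 \lor p3) \land (\lnot p2 \lor p1 \lor p3) \land (p3 \lor p1 \lor p3) \land (\lnot p2 \lor p3)   [distribute \lor over \land]
≡ (p3 \lor p1) \land (\lnot p2 \lor p3)   [simplify]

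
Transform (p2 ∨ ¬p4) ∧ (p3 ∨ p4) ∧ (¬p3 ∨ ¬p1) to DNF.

(p2 ∧ p3 ∧ ¬p1) ∨ (p2 ∧ p4 ∧ ¬p3) ∨ (p2 ∧ p4 ∧ ¬p1) ∨ (¬p4 ∧ p3 ∧ ¬p1)

(p2 ∨ ¬p4) ∧ (p3 ∨ p4) ∧ (¬p3 ∨ ¬p1)
≡ (p2 ∧ p3 ∧ ¬p3) ∨ (p2 ∧ p3 ∧ ¬p1) ∨ (p2 ∧ p4 ∧ ¬p3) ∨ (p2 ∧ p4 ∧ ¬p1) ∨ (¬p4 ∧ p3 ∧ ¬p3) ∨ (¬p4 ∧ p3 ∧ ¬p1) ∨ (¬p4 ∧ p4 ∧ ¬p3) ∨ (¬p4 ∧ p4 ∧ ¬p1)   [distribute ∧ over ∨]
≡ (p2 ∧ p3 ∧ ¬p1) ∨ (p2 ∧ p4 ∧ ¬p3) ∨ (p2 ∧ p4 ∧ ¬p1) ∨ (¬p4 ∧ p3 ∧ ¬p1)   [simplify]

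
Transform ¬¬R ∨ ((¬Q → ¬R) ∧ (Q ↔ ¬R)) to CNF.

¬¬R ∨ ((¬Q → ¬R) ∧ (Q ↔ ¬R))
⇔ ¬¬R ∨ ((¬¬Q ∨ ¬R) ∧ (Q ↔ ¬R))   [eliminate →]
⇔ ¬¬R ∨ ((¬¬Q ∨ ¬R) ∧ (Q → ¬R) ∧ (¬R → Q))   [eliminate ↔]
⇔ ¬¬R ∨ ((¬¬Q ∨ ¬R) ∧ (¬Q ∨ ¬R) ∧ (¬R → Q))   [eliminate →]
⇔ ¬¬R ∨ ((¬¬Q ∨ ¬R) ∧ (¬Q ∨ ¬R) ∧ (¬¬R ∨ Q))   [eliminate →]
⇔ R ∨ ((¬¬Q ∨ ¬R) ∧ (¬Q ∨ ¬R) ∧ (¬¬R ∨ Q))   [double negation]
⇔ R ∨ ((Q ∨ ¬R) ∧ (¬Q ∨ ¬R) ∧ (¬¬R ∨ Q))   [double negation]
⇔ R ∨ ((Q ∨ ¬R) ∧ (¬Q ∨ ¬R) ∧ (R ∨ Q))   [double negation]
⇔ (R ∨ Q ∨ ¬R) ∧ (R ∨ ¬Q ∨ ¬R) ∧ (R ∨ R ∨ Q)   [distribute ∨ over ∧]
⇔ R ∨ Q   [simplify]

R ∨ Q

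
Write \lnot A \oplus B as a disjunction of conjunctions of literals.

(\lnot A \land \lnot B) \lor (A \land B)

\lnot A \oplus B
= (\lnot A \land \lnot B) \lor (\lnot \lnot A \land B)   (expand \oplus)
= (\lnot A \land \lnot B) \lor (A \land B)   (double negation)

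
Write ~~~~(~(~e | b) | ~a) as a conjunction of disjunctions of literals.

~~~~(~(~e | b) | ~a)
= ~~(~(~e | b) | ~a)   — double negation
= ~(~e | b) | ~a   — double negation
= (~~e & ~b) | ~a   — De Morgan
= (e & ~b) | ~a   — double negation
= (e | ~a) & (~b | ~a)   — distribute | over &

(e | ~a) & (~b | ~a)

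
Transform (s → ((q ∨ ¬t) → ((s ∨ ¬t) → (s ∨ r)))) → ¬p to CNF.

(s → ((q ∨ ¬t) → ((s ∨ ¬t) → (s ∨ r)))) → ¬p
≡ ¬(s → ((q ∨ ¬t) → ((s ∨ ¬t) → (s ∨ r)))) ∨ ¬p   [eliminate →]
≡ ¬(¬s ∨ ((q ∨ ¬t) → ((s ∨ ¬t) → (s ∨ r)))) ∨ ¬p   [eliminate →]
≡ ¬(¬s ∨ ¬(q ∨ ¬t) ∨ ((s ∨ ¬t) → (s ∨ r))) ∨ ¬p   [eliminate →]
≡ ¬(¬s ∨ ¬(q ∨ ¬t) ∨ ¬(s ∨ ¬t) ∨ s ∨ r) ∨ ¬p   [eliminate →]
≡ (¬¬s ∧ ¬¬(q ∨ ¬t) ∧ ¬¬(s ∨ ¬t) ∧ ¬s ∧ ¬r) ∨ ¬p   [De Morgan]
≡ (s ∧ ¬¬(q ∨ ¬t) ∧ ¬¬(s ∨ ¬t) ∧ ¬s ∧ ¬r) ∨ ¬p   [double negation]
≡ (s ∧ (q ∨ ¬t) ∧ ¬¬(s ∨ ¬t) ∧ ¬s ∧ ¬r) ∨ ¬p   [double negation]
≡ (s ∧ (q ∨ ¬t) ∧ (s ∨ ¬t) ∧ ¬s ∧ ¬r) ∨ ¬p   [double negation]
≡ (s ∨ ¬p) ∧ (q ∨ ¬t ∨ ¬p) ∧ (s ∨ ¬t ∨ ¬p) ∧ (¬s ∨ ¬p) ∧ (¬r ∨ ¬p)   [distribute ∨ over ∧]
≡ (s ∨ ¬p) ∧ (q ∨ ¬t ∨ ¬p) ∧ (¬s ∨ ¬p) ∧ (¬r ∨ ¬p)   [simplify]

(s ∨ ¬p) ∧ (q ∨ ¬t ∨ ¬p) ∧ (¬s ∨ ¬p) ∧ (¬r ∨ ¬p)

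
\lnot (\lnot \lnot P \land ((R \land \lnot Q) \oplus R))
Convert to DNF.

\lnot P \lor \lnot R \lor (R \land \lnot Q)

\lnot (\lnot \lnot P \land ((R \land \lnot Q) \oplus R))
≡ \lnot (\lnot \lnot P \land ((R \land \lnot Q \land \lnot R) \lor (\lnot (R \land \lnot Q) \land R)))   [expand \oplus]
≡ \lnot \lnot \lnot P \lor \lnot ((R \land \lnot Q \land \lnot R) \lor (\lnot (R \land \lnot Q) \land R))   [De Morgan]
≡ \lnot P \lor \lnot ((R \land \lnot Q \land \lnot R) \lor (\lnot (R \land \lnot Q) \land R))   [double negation]
≡ \lnot P \lor (\lnot (R \land \lnot Q \land \lnot R) \land \lnot (\lnot (R \land \lnot Q) \land R))   [De Morgan]
≡ \lnot P \lor ((\lnot R \lor \lnot \lnot Q \lor \lnot \lnot R) \land \lnot (\lnot (R \land \lnot Q) \land R))   [De Morgan]
≡ \lnot P \lor ((\lnot R \lor Q \lor \lnot \lnot R) \land \lnot (\lnot (R \land \lnot Q) \land R))   [double negation]
≡ \lnot P \lor ((\lnot R \lor Q \lor R) \land \lnot (\lnot (R \land \lnot Q) \land R))   [double negation]
≡ \lnot P \lor ((\lnot R \lor Q \lor R) \land (\lnot \lnot (R \land \lnot Q) \lor \lnot R))   [De Morgan]
≡ \lnot P \lor ((\lnot R \lor Q \lor R) \land ((R \land \lnot Q) \lor \lnot R))   [double negation]
≡ \lnot P \lor (\lnot R \land R \land \lnot Q) \lor (\lnot R \land \lnot R) \lor (Q \land R \land \lnot Q) \lor (Q \land \lnot R) \lor (R \land R \land \lnot Q) \lor (R \land \lnot R)   [distribute \land over \lor]
≡ \lnot P \lor \lnot R \lor (R \land \lnot Q)   [simplify]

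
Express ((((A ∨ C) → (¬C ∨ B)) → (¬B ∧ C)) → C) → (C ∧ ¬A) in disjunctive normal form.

((((A ∨ C) → (¬C ∨ B)) → (¬B ∧ C)) → C) → (C ∧ ¬A)
≡ ¬((((A ∨ C) → (¬C ∨ B)) → (¬B ∧ C)) → C) ∨ (C ∧ ¬A)   [eliminate →]
≡ ¬(¬(((A ∨ C) → (¬C ∨ B)) → (¬B ∧ C)) ∨ C) ∨ (C ∧ ¬A)   [eliminate →]
≡ ¬(¬(¬((A ∨ C) → (¬C ∨ B)) ∨ (¬B ∧ C)) ∨ C) ∨ (C ∧ ¬A)   [eliminate →]
≡ ¬(¬(¬(¬(A ∨ C) ∨ ¬C ∨ B) ∨ (¬B ∧ C)) ∨ C) ∨ (C ∧ ¬A)   [eliminate →]
≡ (¬¬(¬(¬(A ∨ C) ∨ ¬C ∨ B) ∨ (¬B ∧ C)) ∧ ¬C) ∨ (C ∧ ¬A)   [De Morgan]
≡ ((¬(¬(A ∨ C) ∨ ¬C ∨ B) ∨ (¬B ∧ C)) ∧ ¬C) ∨ (C ∧ ¬A)   [double negation]
≡ (((¬¬(A ∨ C) ∧ ¬¬C ∧ ¬B) ∨ (¬B ∧ C)) ∧ ¬C) ∨ (C ∧ ¬A)   [De Morgan]
≡ ((((A ∨ C) ∧ ¬¬C ∧ ¬B) ∨ (¬B ∧ C)) ∧ ¬C) ∨ (C ∧ ¬A)   [double negation]
≡ ((((A ∨ C) ∧ C ∧ ¬B) ∨ (¬B ∧ C)) ∧ ¬C) ∨ (C ∧ ¬A)   [double negation]
≡ (A ∧ C ∧ ¬B ∧ ¬C) ∨ (C ∧ C ∧ ¬B ∧ ¬C) ∨ (¬B ∧ C ∧ ¬C) ∨ (C ∧ ¬A)   [distribute ∧ over ∨]
≡ C ∧ ¬A   [simplify]

C ∧ ¬A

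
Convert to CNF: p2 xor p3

p2 xor p3
= (p2 | p3) & ~(p2 & p3)   [expand xor]
= (p2 | p3) & (~p2 | ~p3)   [De Morgan]

(p2 | p3) & (~p2 | ~p3)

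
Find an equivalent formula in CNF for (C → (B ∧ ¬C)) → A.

(C → (B ∧ ¬C)) → A
= ¬(C → (B ∧ ¬C)) ∨ A   (eliminate →)
= ¬(¬C ∨ (B ∧ ¬C)) ∨ A   (eliminate →)
= (¬¬C ∧ ¬(B ∧ ¬C)) ∨ A   (De Morgan)
= (C ∧ ¬(B ∧ ¬C)) ∨ A   (double negation)
= (C ∧ (¬B ∨ ¬¬C)) ∨ A   (De Morgan)
= (C ∧ (¬B ∨ C)) ∨ A   (double negation)
= (C ∨ A) ∧ (¬B ∨ C ∨ A)   (distribute ∨ over ∧)
= C ∨ A   (simplify)

C ∨ A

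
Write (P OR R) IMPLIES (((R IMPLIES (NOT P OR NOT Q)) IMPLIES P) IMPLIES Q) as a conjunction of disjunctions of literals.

(P OR R) IMPLIES (((R IMPLIES (NOT P OR NOT Q)) IMPLIES P) IMPLIES Q)
≡ NOT (P OR R) OR (((R IMPLIES (NOT P OR NOT Q)) IMPLIES P) IMPLIES Q)
≡ NOT (P OR R) OR NOT ((R IMPLIES (NOT P OR NOT Q)) IMPLIES P) OR Q
≡ NOT (P OR R) OR NOT (NOT (R IMPLIES (NOT P OR NOT Q)) OR P) OR Q
≡ NOT (P OR R) OR NOT (NOT (NOT R OR NOT P OR NOT Q) OR P) OR Q
≡ (NOT P AND NOT R) OR NOT (NOT (NOT R OR NOT P OR NOT Q) OR P) OR Q
≡ (NOT P AND NOT R) OR (NOT NOT (NOT R OR NOT P OR NOT Q) AND NOT P) OR Q
≡ (NOT P AND NOT R) OR ((NOT R OR NOT P OR NOT Q) AND NOT P) OR Q
≡ (NOT P OR NOT R OR NOT P OR NOT Q OR Q) AND (NOT P OR NOT P OR Q) AND (NOT R OR NOT R OR NOT P OR NOT Q OR Q) AND (NOT R OR NOT P OR Q)
≡ NOT P OR Q

NOT P OR Q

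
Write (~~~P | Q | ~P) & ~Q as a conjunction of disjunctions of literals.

(~P | Q) & ~Q

(~~~P | Q | ~P) & ~Q
≡ (~P | Q | ~P) & ~Q   — double negation
≡ (~P | Q) & ~Q   — simplify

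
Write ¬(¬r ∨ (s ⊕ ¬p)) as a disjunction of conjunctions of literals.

¬(¬r ∨ (s ⊕ ¬p))
⇔ ¬(¬r ∨ (s ∧ ¬¬p) ∨ (¬s ∧ ¬p))   (expand ⊕)
⇔ ¬¬r ∧ ¬(s ∧ ¬¬p) ∧ ¬(¬s ∧ ¬p)   (De Morgan)
⇔ r ∧ ¬(s ∧ ¬¬p) ∧ ¬(¬s ∧ ¬p)   (double negation)
⇔ r ∧ (¬s ∨ ¬¬¬p) ∧ ¬(¬s ∧ ¬p)   (De Morgan)
⇔ r ∧ (¬s ∨ ¬p) ∧ ¬(¬s ∧ ¬p)   (double negation)
⇔ r ∧ (¬s ∨ ¬p) ∧ (¬¬s ∨ ¬¬p)   (De Morgan)
⇔ r ∧ (¬s ∨ ¬p) ∧ (s ∨ ¬¬p)   (double negation)
⇔ r ∧ (¬s ∨ ¬p) ∧ (s ∨ p)   (double negation)
⇔ (r ∧ ¬s ∧ s) ∨ (r ∧ ¬s ∧ p) ∨ (r ∧ ¬p ∧ s) ∨ (r ∧ ¬p ∧ p)   (distribute ∧ over ∨)
⇔ (r ∧ ¬s ∧ p) ∨ (r ∧ ¬p ∧ s)   (simplify)

(r ∧ ¬s ∧ p) ∨ (r ∧ ¬p ∧ s)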